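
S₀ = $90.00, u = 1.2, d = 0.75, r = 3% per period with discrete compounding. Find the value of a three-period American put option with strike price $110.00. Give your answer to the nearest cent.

$23.73

Risk-neutral probability p = (1 + 0.03 − 0.75)/(1.2 − 0.75) = 0.2800/0.4500 = 0.6222
Terminal stock prices: S_uuu = 155.5, S_uud = 97.2, S_udd = 60.75, S_ddd = 37.97
Terminal payoffs (K − S): max(-45.52, 0) = 0, max(12.8, 0) = 12.8, max(49.25, 0) = 49.25, max(72.03, 0) = 72.03
Node uu (S = 129.6): continuation = 1/1.03·[0.6222·0.0000 + 0.3778·12.8000] = 4.6947; exercise value = 0.0000 ≤ continuation, so V_uu = 4.6947
Node ud (S = 81): continuation = 1/1.03·[0.6222·12.8000 + 0.3778·49.2500] = 25.7961; exercise value = 29.0000 > continuation, so V_ud = 29.0000 (exercise)
Node dd (S = 50.62): continuation = 1/1.03·[0.6222·49.2500 + 0.3778·72.0312] = 56.1711; exercise value = 59.3750 > continuation, so V_dd = 59.3750 (exercise)
Node u (S = 108): continuation = 1/1.03·[0.6222·4.6947 + 0.3778·29.0000] = 13.4725; exercise value = 2.0000 ≤ continuation, so V_u = 13.4725
Node d (S = 67.5): continuation = 1/1.03·[0.6222·29.0000 + 0.3778·59.3750] = 39.2961; exercise value = 42.5000 > continuation, so V_d = 42.5000 (exercise)
Node 0 (S = 90): continuation = 1/1.03·[0.6222·13.4725 + 0.3778·42.5000] = 23.7267; exercise value = 20.0000 ≤ continuation, so V_0 = 23.7267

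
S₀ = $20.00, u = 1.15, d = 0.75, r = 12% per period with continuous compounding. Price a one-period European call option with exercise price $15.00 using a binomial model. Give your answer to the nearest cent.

Risk-neutral probability p = (e^0.12 − 0.75)/(1.15 − 0.75) = 0.3775/0.4000 = 0.9437
Terminal stock prices: S_u = 23, S_d = 15
Terminal payoffs (S − K): max(8, 0) = 8, max(0, 0) = 0
Node 0 (S = 20): V_0 = e^(−0.12)·[0.9437·8.0000 + 0.0563·0.0000] = 6.6962

$6.70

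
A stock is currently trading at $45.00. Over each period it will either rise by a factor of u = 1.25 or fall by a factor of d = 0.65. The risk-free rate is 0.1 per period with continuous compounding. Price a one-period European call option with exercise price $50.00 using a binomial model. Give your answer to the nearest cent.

Risk-neutral probability p = (e^0.1 − 0.65)/(1.25 − 0.65) = 0.4552/0.6000 = 0.7586
Terminal stock prices: S_u = 56.25, S_d = 29.25
Terminal payoffs (S − K): max(6.25, 0) = 6.25, max(-20.75, 0) = 0
Node 0 (S = 45): V_0 = e^(−0.1)·[0.7586·6.2500 + 0.2414·0.0000] = 4.2902

$4.29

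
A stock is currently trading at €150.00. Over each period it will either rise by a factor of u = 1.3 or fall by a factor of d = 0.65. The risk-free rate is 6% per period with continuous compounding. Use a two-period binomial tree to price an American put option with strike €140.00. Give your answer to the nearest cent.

€17.39

Risk-neutral probability p = (e^0.06 − 0.65)/(1.3 − 0.65) = 0.4118/0.6500 = 0.6336
Terminal stock prices: S_uu = 253.5, S_ud = 126.8, S_dd = 63.38
Terminal payoffs (K − S): max(-113.5, 0) = 0, max(13.25, 0) = 13.25, max(76.62, 0) = 76.62
Node u (S = 195): continuation = e^(−0.06)·[0.6336·0.0000 + 0.3664·13.2500] = 4.5721; exercise value = 0.0000 ≤ continuation, so V_u = 4.5721
Node d (S = 97.5): continuation = e^(−0.06)·[0.6336·13.2500 + 0.3664·76.6250] = 34.3470; exercise value = 42.5000 > continuation, so V_d = 42.5000 (exercise)
Node 0 (S = 150): continuation = e^(−0.06)·[0.6336·4.5721 + 0.3664·42.5000] = 17.3936; exercise value = 0.0000 ≤ continuation, so V_0 = 17.3936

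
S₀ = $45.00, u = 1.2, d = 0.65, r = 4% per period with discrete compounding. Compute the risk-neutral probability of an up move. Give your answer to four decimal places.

Risk-neutral probability p = (1 + 0.04 − 0.65)/(1.2 − 0.65) = 0.3900/0.5500 = 0.7091

p = 0.7091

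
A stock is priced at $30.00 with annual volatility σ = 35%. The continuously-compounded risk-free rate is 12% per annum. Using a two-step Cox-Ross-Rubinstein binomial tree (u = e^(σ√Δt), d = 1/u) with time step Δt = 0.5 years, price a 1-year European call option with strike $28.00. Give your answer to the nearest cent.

$6.82

CRR parameters: u = e^(σ√Δt) = e^(0.35·√0.5) = 1.2808, d = 1/u = 0.7808
Per-period rate: rΔt = 0.12·0.5 = 0.06, so R = e^0.06 = 1.0618
Risk-neutral probability p = (e^0.06 − 0.7808)/(1.2808 − 0.7808) = 0.2811/0.5000 = 0.5621
Terminal stock prices: S_uu = 49.21, S_ud = 30, S_dd = 18.29
Terminal payoffs (S − K): max(21.21, 0) = 21.21, max(2, 0) = 2, max(-9.712, 0) = 0
Node u (S = 38.42): V_u = e^(−0.06)·[0.5621·21.2137 + 0.4379·2.0000] = 12.0547
Node d (S = 23.42): V_d = e^(−0.06)·[0.5621·2.0000 + 0.4379·0.0000] = 1.0587
Node 0 (S = 30): V_0 = e^(−0.06)·[0.5621·12.0547 + 0.4379·1.0587] = 6.8180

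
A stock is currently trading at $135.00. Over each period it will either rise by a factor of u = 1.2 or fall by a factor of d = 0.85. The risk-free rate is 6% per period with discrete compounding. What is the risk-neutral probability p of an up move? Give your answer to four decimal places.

p = 0.6000

Risk-neutral probability p = (1 + 0.06 − 0.85)/(1.2 − 0.85) = 0.2100/0.3500 = 0.6000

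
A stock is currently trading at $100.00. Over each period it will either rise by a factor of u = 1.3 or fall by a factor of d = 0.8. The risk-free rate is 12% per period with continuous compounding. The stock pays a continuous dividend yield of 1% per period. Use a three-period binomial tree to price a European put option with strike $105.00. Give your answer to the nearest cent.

Per-period risk-free factor R = e^0.12 = 1.1275; dividend-adjusted growth = e^(0.12−0.01) = 1.1163.
Risk-neutral probability p = (1.1163 − 0.8)/(1.3 − 0.8) = 0.3163/0.5000 = 0.6326
Terminal stock prices: S_uuu = 219.7, S_uud = 135.2, S_udd = 83.2, S_ddd = 51.2
Terminal payoffs (K − S): max(-114.7, 0) = 0, max(-30.2, 0) = 0, max(21.8, 0) = 21.8, max(53.8, 0) = 53.8
Node uu (S = 169): V_uu = e^(−0.12)·[0.6326·0.0000 + 0.3674·0.0000] = 0.0000
Node ud (S = 104): V_ud = e^(−0.12)·[0.6326·0.0000 + 0.3674·21.8000] = 7.1045
Node dd (S = 64): V_dd = e^(−0.12)·[0.6326·21.8000 + 0.3674·53.8000] = 29.7635
Node u (S = 130): V_u = e^(−0.12)·[0.6326·0.0000 + 0.3674·7.1045] = 2.3153
Node d (S = 80): V_d = e^(−0.12)·[0.6326·7.1045 + 0.3674·29.7635] = 13.6855
Node 0 (S = 100): V_0 = e^(−0.12)·[0.6326·2.3153 + 0.3674·13.6855] = 5.7590

$5.76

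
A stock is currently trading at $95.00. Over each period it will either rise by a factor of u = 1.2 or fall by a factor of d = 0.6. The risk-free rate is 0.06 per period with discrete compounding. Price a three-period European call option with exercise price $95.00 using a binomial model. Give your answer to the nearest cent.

Risk-neutral probability p = (1 + 0.06 − 0.6)/(1.2 − 0.6) = 0.4600/0.6000 = 0.7667
Terminal stock prices: S_uuu = 164.2, S_uud = 82.08, S_udd = 41.04, S_ddd = 20.52
Terminal payoffs (S − K): max(69.16, 0) = 69.16, max(-12.92, 0) = 0, max(-53.96, 0) = 0, max(-74.48, 0) = 0
Node uu (S = 136.8): V_uu = 1/1.06·[0.7667·69.1600 + 0.2333·0.0000] = 50.0214
Node ud (S = 68.4): V_ud = 1/1.06·[0.7667·0.0000 + 0.2333·0.0000] = 0.0000
Node dd (S = 34.2): V_dd = 1/1.06·[0.7667·0.0000 + 0.2333·0.0000] = 0.0000
Node u (S = 114): V_u = 1/1.06·[0.7667·50.0214 + 0.2333·0.0000] = 36.1790
Node d (S = 57): V_d = 1/1.06·[0.7667·0.0000 + 0.2333·0.0000] = 0.0000
Node 0 (S = 95): V_0 = 1/1.06·[0.7667·36.1790 + 0.2333·0.0000] = 26.1672

$26.17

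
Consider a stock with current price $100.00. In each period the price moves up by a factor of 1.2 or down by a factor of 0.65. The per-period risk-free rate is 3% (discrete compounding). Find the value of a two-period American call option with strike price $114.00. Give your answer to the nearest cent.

Risk-neutral probability p = (1 + 0.03 − 0.65)/(1.2 − 0.65) = 0.3800/0.5500 = 0.6909
Terminal stock prices: S_uu = 144, S_ud = 78, S_dd = 42.25
Terminal payoffs (S − K): max(30, 0) = 30, max(-36, 0) = 0, max(-71.75, 0) = 0
Node u (S = 120): continuation = 1/1.03·[0.6909·30.0000 + 0.3091·0.0000] = 20.1236; exercise value = 6.0000 ≤ continuation, so V_u = 20.1236
Node d (S = 65): continuation = 1/1.03·[0.6909·0.0000 + 0.3091·0.0000] = 0.0000; exercise value = 0.0000 ≤ continuation, so V_d = 0.0000
Node 0 (S = 100): continuation = 1/1.03·[0.6909·20.1236 + 0.3091·0.0000] = 13.4986; exercise value = 0.0000 ≤ continuation, so V_0 = 13.4986

$13.50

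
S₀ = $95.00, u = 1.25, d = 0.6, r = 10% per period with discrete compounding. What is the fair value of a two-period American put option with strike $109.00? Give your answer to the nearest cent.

Risk-neutral probability p = (1 + 0.1 − 0.6)/(1.25 − 0.6) = 0.5000/0.6500 = 0.7692
Terminal stock prices: S_uu = 148.4, S_ud = 71.25, S_dd = 34.2
Terminal payoffs (K − S): max(-39.44, 0) = 0, max(37.75, 0) = 37.75, max(74.8, 0) = 74.8
Node u (S = 118.8): continuation = 1/1.1·[0.7692·0.0000 + 0.2308·37.7500] = 7.9196; exercise value = 0.0000 ≤ continuation, so V_u = 7.9196
Node d (S = 57): continuation = 1/1.1·[0.7692·37.7500 + 0.2308·74.8000] = 42.0909; exercise value = 52.0000 > continuation, so V_d = 52.0000 (exercise)
Node 0 (S = 95): continuation = 1/1.1·[0.7692·7.9196 + 0.2308·52.0000] = 16.4473; exercise value = 14.0000 ≤ continuation, so V_0 = 16.4473

$16.45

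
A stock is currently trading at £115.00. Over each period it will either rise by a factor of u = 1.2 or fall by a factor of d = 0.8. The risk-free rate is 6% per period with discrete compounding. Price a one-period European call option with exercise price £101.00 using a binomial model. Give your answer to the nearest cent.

£22.69

Risk-neutral probability p = (1 + 0.06 − 0.8)/(1.2 − 0.8) = 0.2600/0.4000 = 0.6500
Terminal stock prices: S_u = 138, S_d = 92
Terminal payoffs (S − K): max(37, 0) = 37, max(-9, 0) = 0
Node 0 (S = 115): V_0 = 1/1.06·[0.6500·37.0000 + 0.3500·0.0000] = 22.6887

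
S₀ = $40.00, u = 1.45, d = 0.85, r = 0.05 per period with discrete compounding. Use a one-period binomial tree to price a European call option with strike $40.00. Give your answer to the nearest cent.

$5.71

Risk-neutral probability p = (1 + 0.05 − 0.85)/(1.45 − 0.85) = 0.2000/0.6000 = 0.3333
Terminal stock prices: S_u = 58, S_d = 34
Terminal payoffs (S − K): max(18, 0) = 18, max(-6, 0) = 0
Node 0 (S = 40): V_0 = 1/1.05·[0.3333·18.0000 + 0.6667·0.0000] = 5.7143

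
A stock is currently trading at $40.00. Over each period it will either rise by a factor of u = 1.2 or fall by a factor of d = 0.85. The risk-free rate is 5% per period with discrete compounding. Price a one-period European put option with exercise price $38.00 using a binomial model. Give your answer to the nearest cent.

Risk-neutral probability p = (1 + 0.05 − 0.85)/(1.2 − 0.85) = 0.2000/0.3500 = 0.5714
Terminal stock prices: S_u = 48, S_d = 34
Terminal payoffs (K − S): max(-10, 0) = 0, max(4, 0) = 4
Node 0 (S = 40): V_0 = 1/1.05·[0.5714·0.0000 + 0.4286·4.0000] = 1.6327

$1.63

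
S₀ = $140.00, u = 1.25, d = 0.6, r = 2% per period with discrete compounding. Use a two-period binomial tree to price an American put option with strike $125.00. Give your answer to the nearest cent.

$18.62

Risk-neutral probability p = (1 + 0.02 − 0.6)/(1.25 − 0.6) = 0.4200/0.6500 = 0.6462
Terminal stock prices: S_uu = 218.8, S_ud = 105, S_dd = 50.4
Terminal payoffs (K − S): max(-93.75, 0) = 0, max(20, 0) = 20, max(74.6, 0) = 74.6
Node u (S = 175): continuation = 1/1.02·[0.6462·0.0000 + 0.3538·20.0000] = 6.9382; exercise value = 0.0000 ≤ continuation, so V_u = 6.9382
Node d (S = 84): continuation = 1/1.02·[0.6462·20.0000 + 0.3538·74.6000] = 38.5490; exercise value = 41.0000 > continuation, so V_d = 41.0000 (exercise)
Node 0 (S = 140): continuation = 1/1.02·[0.6462·6.9382 + 0.3538·41.0000] = 18.6184; exercise value = 0.0000 ≤ continuation, so V_0 = 18.6184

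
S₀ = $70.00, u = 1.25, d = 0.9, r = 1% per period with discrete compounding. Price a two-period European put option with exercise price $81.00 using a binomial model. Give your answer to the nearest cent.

$12.15

Risk-neutral probability p = (1 + 0.01 − 0.9)/(1.25 − 0.9) = 0.1100/0.3500 = 0.3143
Terminal stock prices: S_uu = 109.4, S_ud = 78.75, S_dd = 56.7
Terminal payoffs (K − S): max(-28.38, 0) = 0, max(2.25, 0) = 2.25, max(24.3, 0) = 24.3
Node u (S = 87.5): V_u = 1/1.01·[0.3143·0.0000 + 0.6857·2.2500] = 1.5276
Node d (S = 63): V_d = 1/1.01·[0.3143·2.2500 + 0.6857·24.3000] = 17.1980
Node 0 (S = 70): V_0 = 1/1.01·[0.3143·1.5276 + 0.6857·17.1980] = 12.1515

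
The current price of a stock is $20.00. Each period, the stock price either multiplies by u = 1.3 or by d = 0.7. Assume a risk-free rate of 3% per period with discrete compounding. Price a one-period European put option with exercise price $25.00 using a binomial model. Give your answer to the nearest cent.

$4.81

Risk-neutral probability p = (1 + 0.03 − 0.7)/(1.3 − 0.7) = 0.3300/0.6000 = 0.5500
Terminal stock prices: S_u = 26, S_d = 14
Terminal payoffs (K − S): max(-1, 0) = 0, max(11, 0) = 11
Node 0 (S = 20): V_0 = 1/1.03·[0.5500·0.0000 + 0.4500·11.0000] = 4.8058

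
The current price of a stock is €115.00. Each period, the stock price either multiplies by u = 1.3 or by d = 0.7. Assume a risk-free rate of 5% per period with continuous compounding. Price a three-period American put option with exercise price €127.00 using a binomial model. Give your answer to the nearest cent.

Risk-neutral probability p = (e^0.05 − 0.7)/(1.3 − 0.7) = 0.3513/0.6000 = 0.5855
Terminal stock prices: S_uuu = 252.7, S_uud = 136, S_udd = 73.25, S_ddd = 39.44
Terminal payoffs (K − S): max(-125.7, 0) = 0, max(-9.045, 0) = 0, max(53.75, 0) = 53.75, max(87.56, 0) = 87.56
Node uu (S = 194.4): continuation = e^(−0.05)·[0.5855·0.0000 + 0.4145·0.0000] = 0.0000; exercise value = 0.0000 ≤ continuation, so V_uu = 0.0000
Node ud (S = 104.6): continuation = e^(−0.05)·[0.5855·0.0000 + 0.4145·53.7450] = 21.1933; exercise value = 22.3500 > continuation, so V_ud = 22.3500 (exercise)
Node dd (S = 56.35): continuation = e^(−0.05)·[0.5855·53.7450 + 0.4145·87.5550] = 64.4561; exercise value = 70.6500 > continuation, so V_dd = 70.6500 (exercise)
Node u (S = 149.5): continuation = e^(−0.05)·[0.5855·0.0000 + 0.4145·22.3500] = 8.8133; exercise value = 0.0000 ≤ continuation, so V_u = 8.8133
Node d (S = 80.5): continuation = e^(−0.05)·[0.5855·22.3500 + 0.4145·70.6500] = 40.3061; exercise value = 46.5000 > continuation, so V_d = 46.5000 (exercise)
Node 0 (S = 115): continuation = e^(−0.05)·[0.5855·8.8133 + 0.4145·46.5000] = 23.2445; exercise value = 12.0000 ≤ continuation, so V_0 = 23.2445

€23.24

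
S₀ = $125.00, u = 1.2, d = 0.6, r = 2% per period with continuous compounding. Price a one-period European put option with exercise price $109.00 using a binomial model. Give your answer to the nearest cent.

$9.99

Risk-neutral probability p = (e^0.02 − 0.6)/(1.2 − 0.6) = 0.4202/0.6000 = 0.7003
Terminal stock prices: S_u = 150, S_d = 75
Terminal payoffs (K − S): max(-41, 0) = 0, max(34, 0) = 34
Node 0 (S = 125): V_0 = e^(−0.02)·[0.7003·0.0000 + 0.2997·34.0000] = 9.9868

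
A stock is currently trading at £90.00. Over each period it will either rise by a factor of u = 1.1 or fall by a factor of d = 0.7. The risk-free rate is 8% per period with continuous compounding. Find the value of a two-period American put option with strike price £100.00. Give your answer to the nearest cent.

Risk-neutral probability p = (e^0.08 − 0.7)/(1.1 − 0.7) = 0.3833/0.4000 = 0.9582
Terminal stock prices: S_uu = 108.9, S_ud = 69.3, S_dd = 44.1
Terminal payoffs (K − S): max(-8.9, 0) = 0, max(30.7, 0) = 30.7, max(55.9, 0) = 55.9
Node u (S = 99): continuation = e^(−0.08)·[0.9582·0.0000 + 0.0418·30.7000] = 1.1841; exercise value = 1.0000 ≤ continuation, so V_u = 1.1841
Node d (S = 63): continuation = e^(−0.08)·[0.9582·30.7000 + 0.0418·55.9000] = 29.3116; exercise value = 37.0000 > continuation, so V_d = 37.0000 (exercise)
Node 0 (S = 90): continuation = e^(−0.08)·[0.9582·1.1841 + 0.0418·37.0000] = 2.4745; exercise value = 10.0000 > continuation, so V_0 = 10.0000 (exercise)

£10.00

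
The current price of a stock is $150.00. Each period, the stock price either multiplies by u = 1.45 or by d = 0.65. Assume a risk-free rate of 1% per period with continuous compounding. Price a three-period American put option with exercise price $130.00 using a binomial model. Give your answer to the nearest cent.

Risk-neutral probability p = (e^0.01 − 0.65)/(1.45 − 0.65) = 0.3601/0.8000 = 0.4501
Terminal stock prices: S_uuu = 457.3, S_uud = 205, S_udd = 91.89, S_ddd = 41.19
Terminal payoffs (K − S): max(-327.3, 0) = 0, max(-74.99, 0) = 0, max(38.11, 0) = 38.11, max(88.81, 0) = 88.81
Node uu (S = 315.4): continuation = e^(−0.01)·[0.4501·0.0000 + 0.5499·0.0000] = 0.0000; exercise value = 0.0000 ≤ continuation, so V_uu = 0.0000
Node ud (S = 141.4): continuation = e^(−0.01)·[0.4501·0.0000 + 0.5499·38.1062] = 20.7475; exercise value = 0.0000 ≤ continuation, so V_ud = 20.7475
Node dd (S = 63.38): continuation = e^(−0.01)·[0.4501·38.1062 + 0.5499·88.8063] = 65.3315; exercise value = 66.6250 > continuation, so V_dd = 66.6250 (exercise)
Node u (S = 217.5): continuation = e^(−0.01)·[0.4501·0.0000 + 0.5499·20.7475] = 11.2963; exercise value = 0.0000 ≤ continuation, so V_u = 11.2963
Node d (S = 97.5): continuation = e^(−0.01)·[0.4501·20.7475 + 0.5499·66.6250] = 45.5198; exercise value = 32.5000 ≤ continuation, so V_d = 45.5198
Node 0 (S = 150): continuation = e^(−0.01)·[0.4501·11.2963 + 0.5499·45.5198] = 29.8174; exercise value = 0.0000 ≤ continuation, so V_0 = 29.8174

$29.82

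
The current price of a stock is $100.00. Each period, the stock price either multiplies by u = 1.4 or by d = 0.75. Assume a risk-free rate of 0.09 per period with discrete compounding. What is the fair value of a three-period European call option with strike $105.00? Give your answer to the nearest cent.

$31.42

Risk-neutral probability p = (1 + 0.09 − 0.75)/(1.4 − 0.75) = 0.3400/0.6500 = 0.5231
Terminal stock prices: S_uuu = 274.4, S_uud = 147, S_udd = 78.75, S_ddd = 42.19
Terminal payoffs (S − K): max(169.4, 0) = 169.4, max(42, 0) = 42, max(-26.25, 0) = 0, max(-62.81, 0) = 0
Node uu (S = 196): V_uu = 1/1.09·[0.5231·169.4000 + 0.4769·42.0000] = 99.6697
Node ud (S = 105): V_ud = 1/1.09·[0.5231·42.0000 + 0.4769·0.0000] = 20.1553
Node dd (S = 56.25): V_dd = 1/1.09·[0.5231·0.0000 + 0.4769·0.0000] = 0.0000
Node u (S = 140): V_u = 1/1.09·[0.5231·99.6697 + 0.4769·20.1553] = 56.6490
Node d (S = 75): V_d = 1/1.09·[0.5231·20.1553 + 0.4769·0.0000] = 9.6722
Node 0 (S = 100): V_0 = 1/1.09·[0.5231·56.6490 + 0.4769·9.6722] = 31.4172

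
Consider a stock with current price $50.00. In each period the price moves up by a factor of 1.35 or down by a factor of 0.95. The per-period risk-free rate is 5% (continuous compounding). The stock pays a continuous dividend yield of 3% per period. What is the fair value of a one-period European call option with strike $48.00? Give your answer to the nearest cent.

$3.26

Per-period risk-free factor R = e^0.05 = 1.0513; dividend-adjusted growth = e^(0.05−0.03) = 1.0202.
Risk-neutral probability p = (1.0202 − 0.95)/(1.35 − 0.95) = 0.0702/0.4000 = 0.1755
Terminal stock prices: S_u = 67.5, S_d = 47.5
Terminal payoffs (S − K): max(19.5, 0) = 19.5, max(-0.5, 0) = 0
Node 0 (S = 50): V_0 = e^(−0.05)·[0.1755·19.5000 + 0.8245·0.0000] = 3.2554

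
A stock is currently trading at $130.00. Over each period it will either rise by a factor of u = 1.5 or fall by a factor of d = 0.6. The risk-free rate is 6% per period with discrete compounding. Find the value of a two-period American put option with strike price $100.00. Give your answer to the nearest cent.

Risk-neutral probability p = (1 + 0.06 − 0.6)/(1.5 − 0.6) = 0.4600/0.9000 = 0.5111
Terminal stock prices: S_uu = 292.5, S_ud = 117, S_dd = 46.8
Terminal payoffs (K − S): max(-192.5, 0) = 0, max(-17, 0) = 0, max(53.2, 0) = 53.2
Node u (S = 195): continuation = 1/1.06·[0.5111·0.0000 + 0.4889·0.0000] = 0.0000; exercise value = 0.0000 ≤ continuation, so V_u = 0.0000
Node d (S = 78): continuation = 1/1.06·[0.5111·0.0000 + 0.4889·53.2000] = 24.5367; exercise value = 22.0000 ≤ continuation, so V_d = 24.5367
Node 0 (S = 130): continuation = 1/1.06·[0.5111·0.0000 + 0.4889·24.5367] = 11.3167; exercise value = 0.0000 ≤ continuation, so V_0 = 11.3167

$11.32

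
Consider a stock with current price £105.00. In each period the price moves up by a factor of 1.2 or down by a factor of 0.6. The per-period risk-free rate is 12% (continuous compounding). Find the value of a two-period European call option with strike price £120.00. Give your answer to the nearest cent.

£18.97

Risk-neutral probability p = (e^0.12 − 0.6)/(1.2 − 0.6) = 0.5275/0.6000 = 0.8792
Terminal stock prices: S_uu = 151.2, S_ud = 75.6, S_dd = 37.8
Terminal payoffs (S − K): max(31.2, 0) = 31.2, max(-44.4, 0) = 0, max(-82.2, 0) = 0
Node u (S = 126): V_u = e^(−0.12)·[0.8792·31.2000 + 0.1208·0.0000] = 24.3281
Node d (S = 63): V_d = e^(−0.12)·[0.8792·0.0000 + 0.1208·0.0000] = 0.0000
Node 0 (S = 105): V_0 = e^(−0.12)·[0.8792·24.3281 + 0.1208·0.0000] = 18.9697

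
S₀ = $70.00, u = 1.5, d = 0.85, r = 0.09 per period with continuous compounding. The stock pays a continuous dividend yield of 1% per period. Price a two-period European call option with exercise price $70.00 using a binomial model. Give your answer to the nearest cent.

$16.81

Per-period risk-free factor R = e^0.09 = 1.0942; dividend-adjusted growth = e^(0.09−0.01) = 1.0833.
Risk-neutral probability p = (1.0833 − 0.85)/(1.5 − 0.85) = 0.2333/0.6500 = 0.3589
Terminal stock prices: S_uu = 157.5, S_ud = 89.25, S_dd = 50.57
Terminal payoffs (S − K): max(87.5, 0) = 87.5, max(19.25, 0) = 19.25, max(-19.43, 0) = 0
Node u (S = 105): V_u = e^(−0.09)·[0.3589·87.5000 + 0.6411·19.2500] = 39.9800
Node d (S = 59.5): V_d = e^(−0.09)·[0.3589·19.2500 + 0.6411·0.0000] = 6.3142
Node 0 (S = 70): V_0 = e^(−0.09)·[0.3589·39.9800 + 0.6411·6.3142] = 16.8136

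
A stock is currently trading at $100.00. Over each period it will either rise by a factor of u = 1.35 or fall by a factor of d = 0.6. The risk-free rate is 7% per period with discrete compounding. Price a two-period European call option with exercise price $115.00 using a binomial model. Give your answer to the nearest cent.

$23.07

Risk-neutral probability p = (1 + 0.07 − 0.6)/(1.35 − 0.6) = 0.4700/0.7500 = 0.6267
Terminal stock prices: S_uu = 182.3, S_ud = 81, S_dd = 36
Terminal payoffs (S − K): max(67.25, 0) = 67.25, max(-34, 0) = 0, max(-79, 0) = 0
Node u (S = 135): V_u = 1/1.07·[0.6267·67.2500 + 0.3733·0.0000] = 39.3863
Node d (S = 60): V_d = 1/1.07·[0.6267·0.0000 + 0.3733·0.0000] = 0.0000
Node 0 (S = 100): V_0 = 1/1.07·[0.6267·39.3863 + 0.3733·0.0000] = 23.0674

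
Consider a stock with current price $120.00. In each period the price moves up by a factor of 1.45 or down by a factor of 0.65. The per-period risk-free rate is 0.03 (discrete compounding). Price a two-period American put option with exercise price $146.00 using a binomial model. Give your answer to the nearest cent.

Risk-neutral probability p = (1 + 0.03 − 0.65)/(1.45 − 0.65) = 0.3800/0.8000 = 0.4750
Terminal stock prices: S_uu = 252.3, S_ud = 113.1, S_dd = 50.7
Terminal payoffs (K − S): max(-106.3, 0) = 0, max(32.9, 0) = 32.9, max(95.3, 0) = 95.3
Node u (S = 174): continuation = 1/1.03·[0.4750·0.0000 + 0.5250·32.9000] = 16.7694; exercise value = 0.0000 ≤ continuation, so V_u = 16.7694
Node d (S = 78): continuation = 1/1.03·[0.4750·32.9000 + 0.5250·95.3000] = 63.7476; exercise value = 68.0000 > continuation, so V_d = 68.0000 (exercise)
Node 0 (S = 120): continuation = 1/1.03·[0.4750·16.7694 + 0.5250·68.0000] = 42.3937; exercise value = 26.0000 ≤ continuation, so V_0 = 42.3937

$42.39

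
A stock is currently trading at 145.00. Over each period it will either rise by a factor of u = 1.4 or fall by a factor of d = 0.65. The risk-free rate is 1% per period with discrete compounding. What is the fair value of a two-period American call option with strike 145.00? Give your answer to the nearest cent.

Risk-neutral probability p = (1 + 0.01 − 0.65)/(1.4 − 0.65) = 0.3600/0.7500 = 0.4800
Terminal stock prices: S_uu = 284.2, S_ud = 132, S_dd = 61.26
Terminal payoffs (S − K): max(139.2, 0) = 139.2, max(-13.05, 0) = 0, max(-83.74, 0) = 0
Node u (S = 203): continuation = 1/1.01·[0.4800·139.2000 + 0.5200·0.0000] = 66.1545; exercise value = 58.0000 ≤ continuation, so V_u = 66.1545
Node d (S = 94.25): continuation = 1/1.01·[0.4800·0.0000 + 0.5200·0.0000] = 0.0000; exercise value = 0.0000 ≤ continuation, so V_d = 0.0000
Node 0 (S = 145): continuation = 1/1.01·[0.4800·66.1545 + 0.5200·0.0000] = 31.4397; exercise value = 0.0000 ≤ continuation, so V_0 = 31.4397

31.44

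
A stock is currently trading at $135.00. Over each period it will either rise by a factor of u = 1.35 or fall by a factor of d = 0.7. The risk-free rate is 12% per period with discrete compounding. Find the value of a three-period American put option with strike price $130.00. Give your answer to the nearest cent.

Risk-neutral probability p = (1 + 0.12 − 0.7)/(1.35 − 0.7) = 0.4200/0.6500 = 0.6462
Terminal stock prices: S_uuu = 332.2, S_uud = 172.2, S_udd = 89.3, S_ddd = 46.3
Terminal payoffs (K − S): max(-202.2, 0) = 0, max(-42.23, 0) = 0, max(40.7, 0) = 40.7, max(83.7, 0) = 83.7
Node uu (S = 246): continuation = 1/1.12·[0.6462·0.0000 + 0.3538·0.0000] = 0.0000; exercise value = 0.0000 ≤ continuation, so V_uu = 0.0000
Node ud (S = 127.6): continuation = 1/1.12·[0.6462·0.0000 + 0.3538·40.6975] = 12.8577; exercise value = 2.4250 ≤ continuation, so V_ud = 12.8577
Node dd (S = 66.15): continuation = 1/1.12·[0.6462·40.6975 + 0.3538·83.6950] = 49.9214; exercise value = 63.8500 > continuation, so V_dd = 63.8500 (exercise)
Node u (S = 182.2): continuation = 1/1.12·[0.6462·0.0000 + 0.3538·12.8577] = 4.0622; exercise value = 0.0000 ≤ continuation, so V_u = 4.0622
Node d (S = 94.5): continuation = 1/1.12·[0.6462·12.8577 + 0.3538·63.8500] = 27.5903; exercise value = 35.5000 > continuation, so V_d = 35.5000 (exercise)
Node 0 (S = 135): continuation = 1/1.12·[0.6462·4.0622 + 0.3538·35.5000] = 13.5592; exercise value = 0.0000 ≤ continuation, so V_0 = 13.5592

$13.56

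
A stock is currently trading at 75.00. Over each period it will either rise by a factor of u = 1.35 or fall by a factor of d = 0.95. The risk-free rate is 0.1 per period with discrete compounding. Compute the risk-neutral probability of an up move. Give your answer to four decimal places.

p = 0.3750

Risk-neutral probability p = (1 + 0.1 − 0.95)/(1.35 − 0.95) = 0.1500/0.4000 = 0.3750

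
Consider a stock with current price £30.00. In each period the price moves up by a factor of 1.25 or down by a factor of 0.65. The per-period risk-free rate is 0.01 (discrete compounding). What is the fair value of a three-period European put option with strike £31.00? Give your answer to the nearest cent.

£5.87

Risk-neutral probability p = (1 + 0.01 − 0.65)/(1.25 − 0.65) = 0.3600/0.6000 = 0.6000
Terminal stock prices: S_uuu = 58.59, S_uud = 30.47, S_udd = 15.84, S_ddd = 8.239
Terminal payoffs (K − S): max(-27.59, 0) = 0, max(0.5312, 0) = 0.5312, max(15.16, 0) = 15.16, max(22.76, 0) = 22.76
Node uu (S = 46.88): V_uu = 1/1.01·[0.6000·0.0000 + 0.4000·0.5312] = 0.2104
Node ud (S = 24.38): V_ud = 1/1.01·[0.6000·0.5312 + 0.4000·15.1562] = 6.3181
Node dd (S = 12.68): V_dd = 1/1.01·[0.6000·15.1562 + 0.4000·22.7613] = 18.0181
Node u (S = 37.5): V_u = 1/1.01·[0.6000·0.2104 + 0.4000·6.3181] = 2.6272
Node d (S = 19.5): V_d = 1/1.01·[0.6000·6.3181 + 0.4000·18.0181] = 10.8892
Node 0 (S = 30): V_0 = 1/1.01·[0.6000·2.6272 + 0.4000·10.8892] = 5.8733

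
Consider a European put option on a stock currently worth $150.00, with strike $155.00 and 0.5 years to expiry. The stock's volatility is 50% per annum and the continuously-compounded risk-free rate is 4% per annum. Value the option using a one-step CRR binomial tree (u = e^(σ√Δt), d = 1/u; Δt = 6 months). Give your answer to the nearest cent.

CRR parameters: u = e^(σ√Δt) = e^(0.5·√0.5) = 1.4241, d = 1/u = 0.7022
Per-period rate: rΔt = 0.04·0.5 = 0.02, so R = e^0.02 = 1.0202
Risk-neutral probability p = (e^0.02 − 0.7022)/(1.4241 − 0.7022) = 0.3180/0.7219 = 0.4405
Terminal stock prices: S_u = 213.6, S_d = 105.3
Terminal payoffs (K − S): max(-58.62, 0) = 0, max(49.67, 0) = 49.67
Node 0 (S = 150): V_0 = e^(−0.02)·[0.4405·0.0000 + 0.5595·49.6717] = 27.2409

$27.24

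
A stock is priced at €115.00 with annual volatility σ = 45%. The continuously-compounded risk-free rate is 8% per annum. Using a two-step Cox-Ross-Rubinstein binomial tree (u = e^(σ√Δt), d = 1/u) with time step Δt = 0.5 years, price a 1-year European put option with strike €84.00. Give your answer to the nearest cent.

€5.68

CRR parameters: u = e^(σ√Δt) = e^(0.45·√0.5) = 1.3746, d = 1/u = 0.7275
Per-period rate: rΔt = 0.08·0.5 = 0.04, so R = e^0.04 = 1.0408
Risk-neutral probability p = (e^0.04 − 0.7275)/(1.3746 − 0.7275) = 0.3134/0.6472 = 0.4842
Terminal stock prices: S_uu = 217.3, S_ud = 115, S_dd = 60.86
Terminal payoffs (K − S): max(-133.3, 0) = 0, max(-31, 0) = 0, max(23.14, 0) = 23.14
Node u (S = 158.1): V_u = e^(−0.04)·[0.4842·0.0000 + 0.5158·0.0000] = 0.0000
Node d (S = 83.66): V_d = e^(−0.04)·[0.4842·0.0000 + 0.5158·23.1424] = 11.4694
Node 0 (S = 115): V_0 = e^(−0.04)·[0.4842·0.0000 + 0.5158·11.4694] = 5.6842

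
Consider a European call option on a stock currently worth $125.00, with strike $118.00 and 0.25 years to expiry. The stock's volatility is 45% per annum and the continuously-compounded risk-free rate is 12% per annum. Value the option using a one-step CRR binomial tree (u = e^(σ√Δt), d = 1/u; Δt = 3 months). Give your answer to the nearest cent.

CRR parameters: u = e^(σ√Δt) = e^(0.45·√0.25) = 1.2523, d = 1/u = 0.7985
Per-period rate: rΔt = 0.12·0.25 = 0.03, so R = e^0.03 = 1.0305
Risk-neutral probability p = (e^0.03 − 0.7985)/(1.2523 − 0.7985) = 0.2319/0.4538 = 0.5111
Terminal stock prices: S_u = 156.5, S_d = 99.81
Terminal payoffs (S − K): max(38.54, 0) = 38.54, max(-18.19, 0) = 0
Node 0 (S = 125): V_0 = e^(−0.03)·[0.5111·38.5403 + 0.4889·0.0000] = 19.1156

$19.12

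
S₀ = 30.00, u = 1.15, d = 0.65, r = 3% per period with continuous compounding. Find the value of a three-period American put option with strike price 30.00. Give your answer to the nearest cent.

Risk-neutral probability p = (e^0.03 − 0.65)/(1.15 − 0.65) = 0.3805/0.5000 = 0.7609
Terminal stock prices: S_uuu = 45.63, S_uud = 25.79, S_udd = 14.58, S_ddd = 8.239
Terminal payoffs (K − S): max(-15.63, 0) = 0, max(4.211, 0) = 4.211, max(15.42, 0) = 15.42, max(21.76, 0) = 21.76
Node uu (S = 39.67): continuation = e^(−0.03)·[0.7609·0.0000 + 0.2391·4.2112] = 0.9771; exercise value = 0.0000 ≤ continuation, so V_uu = 0.9771
Node ud (S = 22.43): continuation = e^(−0.03)·[0.7609·4.2112 + 0.2391·15.4237] = 6.6884; exercise value = 7.5750 > continuation, so V_ud = 7.5750 (exercise)
Node dd (S = 12.68): continuation = e^(−0.03)·[0.7609·15.4237 + 0.2391·21.7613] = 16.4384; exercise value = 17.3250 > continuation, so V_dd = 17.3250 (exercise)
Node u (S = 34.5): continuation = e^(−0.03)·[0.7609·0.9771 + 0.2391·7.5750] = 2.4791; exercise value = 0.0000 ≤ continuation, so V_u = 2.4791
Node d (S = 19.5): continuation = e^(−0.03)·[0.7609·7.5750 + 0.2391·17.3250] = 9.6134; exercise value = 10.5000 > continuation, so V_d = 10.5000 (exercise)
Node 0 (S = 30): continuation = e^(−0.03)·[0.7609·2.4791 + 0.2391·10.5000] = 4.2669; exercise value = 0.0000 ≤ continuation, so V_0 = 4.2669

4.27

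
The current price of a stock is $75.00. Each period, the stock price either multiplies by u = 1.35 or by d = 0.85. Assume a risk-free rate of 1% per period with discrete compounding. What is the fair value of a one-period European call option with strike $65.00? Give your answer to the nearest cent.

Risk-neutral probability p = (1 + 0.01 − 0.85)/(1.35 − 0.85) = 0.1600/0.5000 = 0.3200
Terminal stock prices: S_u = 101.2, S_d = 63.75
Terminal payoffs (S − K): max(36.25, 0) = 36.25, max(-1.25, 0) = 0
Node 0 (S = 75): V_0 = 1/1.01·[0.3200·36.2500 + 0.6800·0.0000] = 11.4851

$11.49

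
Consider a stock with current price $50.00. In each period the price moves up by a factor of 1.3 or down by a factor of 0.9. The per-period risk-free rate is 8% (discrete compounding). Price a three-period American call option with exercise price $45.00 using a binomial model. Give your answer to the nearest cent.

Risk-neutral probability p = (1 + 0.08 − 0.9)/(1.3 − 0.9) = 0.1800/0.4000 = 0.4500
Terminal stock prices: S_uuu = 109.9, S_uud = 76.05, S_udd = 52.65, S_ddd = 36.45
Terminal payoffs (S − K): max(64.85, 0) = 64.85, max(31.05, 0) = 31.05, max(7.65, 0) = 7.65, max(-8.55, 0) = 0
Node uu (S = 84.5): continuation = 1/1.08·[0.4500·64.8500 + 0.5500·31.0500] = 42.8333; exercise value = 39.5000 ≤ continuation, so V_uu = 42.8333
Node ud (S = 58.5): continuation = 1/1.08·[0.4500·31.0500 + 0.5500·7.6500] = 16.8333; exercise value = 13.5000 ≤ continuation, so V_ud = 16.8333
Node dd (S = 40.5): continuation = 1/1.08·[0.4500·7.6500 + 0.5500·0.0000] = 3.1875; exercise value = 0.0000 ≤ continuation, so V_dd = 3.1875
Node u (S = 65): continuation = 1/1.08·[0.4500·42.8333 + 0.5500·16.8333] = 26.4198; exercise value = 20.0000 ≤ continuation, so V_u = 26.4198
Node d (S = 45): continuation = 1/1.08·[0.4500·16.8333 + 0.5500·3.1875] = 8.6372; exercise value = 0.0000 ≤ continuation, so V_d = 8.6372
Node 0 (S = 50): continuation = 1/1.08·[0.4500·26.4198 + 0.5500·8.6372] = 15.4068; exercise value = 5.0000 ≤ continuation, so V_0 = 15.4068

$15.41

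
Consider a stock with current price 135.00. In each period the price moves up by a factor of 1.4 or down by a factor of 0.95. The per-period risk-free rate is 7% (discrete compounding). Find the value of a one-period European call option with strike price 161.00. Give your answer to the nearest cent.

6.98

Risk-neutral probability p = (1 + 0.07 − 0.95)/(1.4 − 0.95) = 0.1200/0.4500 = 0.2667
Terminal stock prices: S_u = 189, S_d = 128.2
Terminal payoffs (S − K): max(28, 0) = 28, max(-32.75, 0) = 0
Node 0 (S = 135): V_0 = 1/1.07·[0.2667·28.0000 + 0.7333·0.0000] = 6.9782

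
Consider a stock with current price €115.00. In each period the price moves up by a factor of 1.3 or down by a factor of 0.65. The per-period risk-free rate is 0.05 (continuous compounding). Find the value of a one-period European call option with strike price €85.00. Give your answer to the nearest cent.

Risk-neutral probability p = (e^0.05 − 0.65)/(1.3 − 0.65) = 0.4013/0.6500 = 0.6173
Terminal stock prices: S_u = 149.5, S_d = 74.75
Terminal payoffs (S − K): max(64.5, 0) = 64.5, max(-10.25, 0) = 0
Node 0 (S = 115): V_0 = e^(−0.05)·[0.6173·64.5000 + 0.3827·0.0000] = 37.8765

€37.88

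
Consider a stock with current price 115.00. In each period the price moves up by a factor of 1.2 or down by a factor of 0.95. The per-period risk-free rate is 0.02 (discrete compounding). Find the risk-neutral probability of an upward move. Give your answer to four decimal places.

p = 0.2800

Risk-neutral probability p = (1 + 0.02 − 0.95)/(1.2 − 0.95) = 0.0700/0.2500 = 0.2800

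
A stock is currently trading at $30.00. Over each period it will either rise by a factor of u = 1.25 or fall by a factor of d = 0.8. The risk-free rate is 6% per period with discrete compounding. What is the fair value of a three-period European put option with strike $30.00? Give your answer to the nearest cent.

Risk-neutral probability p = (1 + 0.06 − 0.8)/(1.25 − 0.8) = 0.2600/0.4500 = 0.5778
Terminal stock prices: S_uuu = 58.59, S_uud = 37.5, S_udd = 24, S_ddd = 15.36
Terminal payoffs (K − S): max(-28.59, 0) = 0, max(-7.5, 0) = 0, max(6, 0) = 6, max(14.64, 0) = 14.64
Node uu (S = 46.88): V_uu = 1/1.06·[0.5778·0.0000 + 0.4222·0.0000] = 0.0000
Node ud (S = 30): V_ud = 1/1.06·[0.5778·0.0000 + 0.4222·6.0000] = 2.3899
Node dd (S = 19.2): V_dd = 1/1.06·[0.5778·6.0000 + 0.4222·14.6400] = 9.1019
Node u (S = 37.5): V_u = 1/1.06·[0.5778·0.0000 + 0.4222·2.3899] = 0.9520
Node d (S = 24): V_d = 1/1.06·[0.5778·2.3899 + 0.4222·9.1019] = 4.9282
Node 0 (S = 30): V_0 = 1/1.06·[0.5778·0.9520 + 0.4222·4.9282] = 2.4819

$2.48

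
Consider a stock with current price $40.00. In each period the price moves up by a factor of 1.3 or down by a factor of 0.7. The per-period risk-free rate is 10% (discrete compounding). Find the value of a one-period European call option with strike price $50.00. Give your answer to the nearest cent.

$1.21

Risk-neutral probability p = (1 + 0.1 − 0.7)/(1.3 − 0.7) = 0.4000/0.6000 = 0.6667
Terminal stock prices: S_u = 52, S_d = 28
Terminal payoffs (S − K): max(2, 0) = 2, max(-22, 0) = 0
Node 0 (S = 40): V_0 = 1/1.1·[0.6667·2.0000 + 0.3333·0.0000] = 1.2121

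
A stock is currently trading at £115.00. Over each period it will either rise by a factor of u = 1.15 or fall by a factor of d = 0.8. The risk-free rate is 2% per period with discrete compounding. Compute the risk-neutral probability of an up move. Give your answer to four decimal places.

Risk-neutral probability p = (1 + 0.02 − 0.8)/(1.15 − 0.8) = 0.2200/0.3500 = 0.6286

p = 0.6286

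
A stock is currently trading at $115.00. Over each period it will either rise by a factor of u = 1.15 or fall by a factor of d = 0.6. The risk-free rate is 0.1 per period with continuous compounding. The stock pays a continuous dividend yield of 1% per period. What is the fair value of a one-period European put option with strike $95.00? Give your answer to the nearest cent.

$2.39

Per-period risk-free factor R = e^0.1 = 1.1052; dividend-adjusted growth = e^(0.1−0.01) = 1.0942.
Risk-neutral probability p = (1.0942 − 0.6)/(1.15 − 0.6) = 0.4942/0.5500 = 0.8985
Terminal stock prices: S_u = 132.2, S_d = 69
Terminal payoffs (K − S): max(-37.25, 0) = 0, max(26, 0) = 26
Node 0 (S = 115): V_0 = e^(−0.1)·[0.8985·0.0000 + 0.1015·26.0000] = 2.3879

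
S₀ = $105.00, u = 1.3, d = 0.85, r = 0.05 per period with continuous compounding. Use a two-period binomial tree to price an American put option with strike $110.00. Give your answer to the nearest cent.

$10.91

Risk-neutral probability p = (e^0.05 − 0.85)/(1.3 − 0.85) = 0.2013/0.4500 = 0.4473
Terminal stock prices: S_uu = 177.5, S_ud = 116, S_dd = 75.86
Terminal payoffs (K − S): max(-67.45, 0) = 0, max(-6.025, 0) = 0, max(34.14, 0) = 34.14
Node u (S = 136.5): continuation = e^(−0.05)·[0.4473·0.0000 + 0.5527·0.0000] = 0.0000; exercise value = 0.0000 ≤ continuation, so V_u = 0.0000
Node d (S = 89.25): continuation = e^(−0.05)·[0.4473·0.0000 + 0.5527·34.1375] = 17.9486; exercise value = 20.7500 > continuation, so V_d = 20.7500 (exercise)
Node 0 (S = 105): continuation = e^(−0.05)·[0.4473·0.0000 + 0.5527·20.7500] = 10.9098; exercise value = 5.0000 ≤ continuation, so V_0 = 10.9098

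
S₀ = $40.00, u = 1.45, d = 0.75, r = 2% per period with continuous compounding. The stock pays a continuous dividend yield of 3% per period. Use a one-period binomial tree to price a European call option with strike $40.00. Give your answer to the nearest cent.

$6.05

Per-period risk-free factor R = e^0.02 = 1.0202; dividend-adjusted growth = e^(0.02−0.03) = 0.9900.
Risk-neutral probability p = (0.9900 − 0.75)/(1.45 − 0.75) = 0.2400/0.7000 = 0.3429
Terminal stock prices: S_u = 58, S_d = 30
Terminal payoffs (S − K): max(18, 0) = 18, max(-10, 0) = 0
Node 0 (S = 40): V_0 = e^(−0.02)·[0.3429·18.0000 + 0.6571·0.0000] = 6.0505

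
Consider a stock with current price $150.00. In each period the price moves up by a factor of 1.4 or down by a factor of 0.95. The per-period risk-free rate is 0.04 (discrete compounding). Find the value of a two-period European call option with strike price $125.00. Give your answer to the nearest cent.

$34.43

Risk-neutral probability p = (1 + 0.04 − 0.95)/(1.4 − 0.95) = 0.0900/0.4500 = 0.2000
Terminal stock prices: S_uu = 294, S_ud = 199.5, S_dd = 135.4
Terminal payoffs (S − K): max(169, 0) = 169, max(74.5, 0) = 74.5, max(10.38, 0) = 10.38
Node u (S = 210): V_u = 1/1.04·[0.2000·169.0000 + 0.8000·74.5000] = 89.8077
Node d (S = 142.5): V_d = 1/1.04·[0.2000·74.5000 + 0.8000·10.3750] = 22.3077
Node 0 (S = 150): V_0 = 1/1.04·[0.2000·89.8077 + 0.8000·22.3077] = 34.4305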